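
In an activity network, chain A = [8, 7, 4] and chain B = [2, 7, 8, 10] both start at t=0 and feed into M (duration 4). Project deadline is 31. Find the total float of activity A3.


Forward pass: ES(A3) = sum of predecessors on chain A = 15
EF = ES + duration = 15 + 4 = 19
Backward pass: LF(M) = deadline = 31; LS(M) = 31 - 4 = 27
LF(A3) = LS(M) - sum(successors on chain A) = 27 - 0 = 27
LS = LF - duration = 27 - 4 = 23
Total float = LS - ES = 23 - 15 = 8

8


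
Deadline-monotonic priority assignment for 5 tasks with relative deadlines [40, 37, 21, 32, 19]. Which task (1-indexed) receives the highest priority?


Sort tasks by relative deadline (ascending):
  Task 5: deadline = 19
  Task 3: deadline = 21
  Task 4: deadline = 32
  Task 2: deadline = 37
  Task 1: deadline = 40
Priority order (highest first): [5, 3, 4, 2, 1]
Highest priority task = 5

5


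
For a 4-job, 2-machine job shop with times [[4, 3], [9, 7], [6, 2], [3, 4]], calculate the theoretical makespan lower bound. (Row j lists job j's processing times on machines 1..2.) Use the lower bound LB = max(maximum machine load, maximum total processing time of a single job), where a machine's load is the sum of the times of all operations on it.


Machine loads:
  Machine 1: 4 + 9 + 6 + 3 = 22
  Machine 2: 3 + 7 + 2 + 4 = 16
Max machine load = 22
Job totals:
  Job 1: 7
  Job 2: 16
  Job 3: 8
  Job 4: 7
Max job total = 16
Lower bound = max(22, 16) = 22

22


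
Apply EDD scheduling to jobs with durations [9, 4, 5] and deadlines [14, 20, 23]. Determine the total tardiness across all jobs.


Sort by due date (EDD order): [(9, 14), (4, 20), (5, 23)]
Compute completion times and tardiness:
  Job 1: p=9, d=14, C=9, tardiness=max(0,9-14)=0
  Job 2: p=4, d=20, C=13, tardiness=max(0,13-20)=0
  Job 3: p=5, d=23, C=18, tardiness=max(0,18-23)=0
Total tardiness = 0

0


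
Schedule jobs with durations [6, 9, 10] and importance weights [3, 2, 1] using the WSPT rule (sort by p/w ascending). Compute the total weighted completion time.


Compute p/w ratios and sort ascending (WSPT): [(6, 3), (9, 2), (10, 1)]
Compute weighted completion times:
  Job (p=6,w=3): C=6, w*C=3*6=18
  Job (p=9,w=2): C=15, w*C=2*15=30
  Job (p=10,w=1): C=25, w*C=1*25=25
Total weighted completion time = 73

73


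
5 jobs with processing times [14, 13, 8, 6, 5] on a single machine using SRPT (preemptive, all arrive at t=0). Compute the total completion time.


Since all jobs arrive at t=0, SRPT equals SPT ordering.
SPT order: [5, 6, 8, 13, 14]
Completion times:
  Job 1: p=5, C=5
  Job 2: p=6, C=11
  Job 3: p=8, C=19
  Job 4: p=13, C=32
  Job 5: p=14, C=46
Total completion time = 5 + 11 + 19 + 32 + 46 = 113

113


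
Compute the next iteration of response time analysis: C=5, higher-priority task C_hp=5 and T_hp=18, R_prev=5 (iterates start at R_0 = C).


R_next = C + ceil(R_prev / T_hp) * C_hp
ceil(5 / 18) = ceil(0.2778) = 1
Interference = 1 * 5 = 5
R_next = 5 + 5 = 10

10


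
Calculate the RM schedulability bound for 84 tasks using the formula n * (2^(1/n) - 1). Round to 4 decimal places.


Compute 2^(1/84) = 1.0082858917
Subtract 1: 1.0082858917 - 1 = 0.0082858917
Multiply by n: 84 * 0.0082858917 = 0.6960149028
Round to 4 dp: 0.6960

0.6960


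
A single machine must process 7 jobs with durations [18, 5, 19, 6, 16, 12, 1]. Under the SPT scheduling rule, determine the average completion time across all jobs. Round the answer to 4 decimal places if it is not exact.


Sort jobs by processing time (SPT order): [1, 5, 6, 12, 16, 18, 19]
Compute completion times sequentially:
  Job 1: processing = 1, completes at 1
  Job 2: processing = 5, completes at 6
  Job 3: processing = 6, completes at 12
  Job 4: processing = 12, completes at 24
  Job 5: processing = 16, completes at 40
  Job 6: processing = 18, completes at 58
  Job 7: processing = 19, completes at 77
Sum of completion times = 218
Average completion time = 218/7 = 31.1429

31.1429


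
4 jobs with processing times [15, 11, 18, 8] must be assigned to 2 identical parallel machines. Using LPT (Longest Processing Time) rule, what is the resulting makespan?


Sort jobs in decreasing order (LPT): [18, 15, 11, 8]
Assign each job to the least loaded machine:
  Machine 1: jobs [18, 8], load = 26
  Machine 2: jobs [15, 11], load = 26
Makespan = max load = 26

26


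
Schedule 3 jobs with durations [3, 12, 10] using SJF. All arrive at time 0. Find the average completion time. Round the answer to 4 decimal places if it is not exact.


SJF order (ascending): [3, 10, 12]
Completion times:
  Job 1: burst=3, C=3
  Job 2: burst=10, C=13
  Job 3: burst=12, C=25
Average completion = 41/3 = 13.6667

13.6667


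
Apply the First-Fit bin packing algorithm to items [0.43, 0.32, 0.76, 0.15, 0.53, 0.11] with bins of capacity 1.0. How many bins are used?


Place items sequentially using First-Fit:
  Item 0.43 -> new Bin 1
  Item 0.32 -> Bin 1 (now 0.75)
  Item 0.76 -> new Bin 2
  Item 0.15 -> Bin 1 (now 0.9)
  Item 0.53 -> new Bin 3
  Item 0.11 -> Bin 2 (now 0.87)
Total bins used = 3

3


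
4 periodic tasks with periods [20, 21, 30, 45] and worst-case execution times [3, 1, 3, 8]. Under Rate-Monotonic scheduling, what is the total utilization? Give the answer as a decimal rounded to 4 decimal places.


Compute individual utilizations (exact fractions):
  Task 1: C/T = 3/20 (approx. 0.15)
  Task 2: C/T = 1/21 (approx. 0.0476)
  Task 3: C/T = 3/30 = 1/10 (approx. 0.1)
  Task 4: C/T = 8/45 (approx. 0.1778)
Total utilization U = 3/20 + 1/21 + 1/10 + 8/45 = 599/1260
Rounded to 4 decimal places: U = 0.4754
RM (Liu & Layland) bound for 4 tasks = 0.756828; compare with U = 599/1260 (approx. 0.475397)
U <= bound, so schedulable by RM sufficient condition.

0.4754


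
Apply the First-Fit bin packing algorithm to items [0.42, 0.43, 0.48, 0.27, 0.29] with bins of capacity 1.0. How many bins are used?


Place items sequentially using First-Fit:
  Item 0.42 -> new Bin 1
  Item 0.43 -> Bin 1 (now 0.85)
  Item 0.48 -> new Bin 2
  Item 0.27 -> Bin 2 (now 0.75)
  Item 0.29 -> new Bin 3
Total bins used = 3

3


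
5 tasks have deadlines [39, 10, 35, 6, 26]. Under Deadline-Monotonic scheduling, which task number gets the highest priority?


Sort tasks by relative deadline (ascending):
  Task 4: deadline = 6
  Task 2: deadline = 10
  Task 5: deadline = 26
  Task 3: deadline = 35
  Task 1: deadline = 39
Priority order (highest first): [4, 2, 5, 3, 1]
Highest priority task = 4

4


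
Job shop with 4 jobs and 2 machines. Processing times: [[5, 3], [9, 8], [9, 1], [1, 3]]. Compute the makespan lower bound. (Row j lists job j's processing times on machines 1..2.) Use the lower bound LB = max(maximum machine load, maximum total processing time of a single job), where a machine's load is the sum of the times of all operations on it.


Machine loads:
  Machine 1: 5 + 9 + 9 + 1 = 24
  Machine 2: 3 + 8 + 1 + 3 = 15
Max machine load = 24
Job totals:
  Job 1: 8
  Job 2: 17
  Job 3: 10
  Job 4: 4
Max job total = 17
Lower bound = max(24, 17) = 24

24


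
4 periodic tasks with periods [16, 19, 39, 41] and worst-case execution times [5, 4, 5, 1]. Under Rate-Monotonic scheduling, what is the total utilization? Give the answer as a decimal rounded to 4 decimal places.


Compute individual utilizations (exact fractions):
  Task 1: C/T = 5/16 (approx. 0.3125)
  Task 2: C/T = 4/19 (approx. 0.2105)
  Task 3: C/T = 5/39 (approx. 0.1282)
  Task 4: C/T = 1/41 (approx. 0.0244)
Total utilization U = 5/16 + 4/19 + 5/39 + 1/41 = 328417/486096
Rounded to 4 decimal places: U = 0.6756
RM (Liu & Layland) bound for 4 tasks = 0.756828; compare with U = 328417/486096 (approx. 0.675622)
U <= bound, so schedulable by RM sufficient condition.

0.6756


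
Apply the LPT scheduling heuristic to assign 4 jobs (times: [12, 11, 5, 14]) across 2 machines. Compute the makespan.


Sort jobs in decreasing order (LPT): [14, 12, 11, 5]
Assign each job to the least loaded machine:
  Machine 1: jobs [14, 5], load = 19
  Machine 2: jobs [12, 11], load = 23
Makespan = max load = 23

23


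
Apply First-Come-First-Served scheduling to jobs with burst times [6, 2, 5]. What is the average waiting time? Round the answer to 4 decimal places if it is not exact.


FCFS order (as given): [6, 2, 5]
Waiting times:
  Job 1: wait = 0
  Job 2: wait = 6
  Job 3: wait = 8
Sum of waiting times = 14
Average waiting time = 14/3 = 4.6667

4.6667


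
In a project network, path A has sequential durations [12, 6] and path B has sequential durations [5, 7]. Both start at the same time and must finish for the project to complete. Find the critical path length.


Path A total = 12 + 6 = 18
Path B total = 5 + 7 = 12
Critical path = longest path = max(18, 12) = 18

18


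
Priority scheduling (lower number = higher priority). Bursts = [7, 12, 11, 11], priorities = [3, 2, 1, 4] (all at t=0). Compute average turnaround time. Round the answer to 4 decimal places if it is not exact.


Sort by priority (ascending = highest first):
Order: [(1, 11), (2, 12), (3, 7), (4, 11)]
Completion times:
  Priority 1, burst=11, C=11
  Priority 2, burst=12, C=23
  Priority 3, burst=7, C=30
  Priority 4, burst=11, C=41
Average turnaround = 105/4 = 26.25

26.25


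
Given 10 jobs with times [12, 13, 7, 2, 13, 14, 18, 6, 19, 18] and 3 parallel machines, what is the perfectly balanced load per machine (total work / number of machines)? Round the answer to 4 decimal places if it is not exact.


Total processing time = 12 + 13 + 7 + 2 + 13 + 14 + 18 + 6 + 19 + 18 = 122
Number of machines = 3
Ideal balanced load = 122 / 3 = 40.6667

40.6667


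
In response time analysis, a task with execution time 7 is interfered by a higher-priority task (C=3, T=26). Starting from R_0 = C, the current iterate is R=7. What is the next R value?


R_next = C + ceil(R_prev / T_hp) * C_hp
ceil(7 / 26) = ceil(0.2692) = 1
Interference = 1 * 3 = 3
R_next = 7 + 3 = 10

10


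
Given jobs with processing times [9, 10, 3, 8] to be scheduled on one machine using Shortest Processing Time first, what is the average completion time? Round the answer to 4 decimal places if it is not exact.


Sort jobs by processing time (SPT order): [3, 8, 9, 10]
Compute completion times sequentially:
  Job 1: processing = 3, completes at 3
  Job 2: processing = 8, completes at 11
  Job 3: processing = 9, completes at 20
  Job 4: processing = 10, completes at 30
Sum of completion times = 64
Average completion time = 64/4 = 16.0

16.0


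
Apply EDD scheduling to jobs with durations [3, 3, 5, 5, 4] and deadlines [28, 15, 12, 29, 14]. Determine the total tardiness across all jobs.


Sort by due date (EDD order): [(5, 12), (4, 14), (3, 15), (3, 28), (5, 29)]
Compute completion times and tardiness:
  Job 1: p=5, d=12, C=5, tardiness=max(0,5-12)=0
  Job 2: p=4, d=14, C=9, tardiness=max(0,9-14)=0
  Job 3: p=3, d=15, C=12, tardiness=max(0,12-15)=0
  Job 4: p=3, d=28, C=15, tardiness=max(0,15-28)=0
  Job 5: p=5, d=29, C=20, tardiness=max(0,20-29)=0
Total tardiness = 0

0


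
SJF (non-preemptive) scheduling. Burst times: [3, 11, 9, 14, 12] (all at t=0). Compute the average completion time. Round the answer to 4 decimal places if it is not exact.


SJF order (ascending): [3, 9, 11, 12, 14]
Completion times:
  Job 1: burst=3, C=3
  Job 2: burst=9, C=12
  Job 3: burst=11, C=23
  Job 4: burst=12, C=35
  Job 5: burst=14, C=49
Average completion = 122/5 = 24.4

24.4


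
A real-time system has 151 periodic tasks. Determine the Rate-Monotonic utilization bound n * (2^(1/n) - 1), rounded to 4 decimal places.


Compute 2^(1/151) = 1.0046009306
Subtract 1: 1.0046009306 - 1 = 0.0046009306
Multiply by n: 151 * 0.0046009306 = 0.6947405206
Round to 4 dp: 0.6947

0.6947


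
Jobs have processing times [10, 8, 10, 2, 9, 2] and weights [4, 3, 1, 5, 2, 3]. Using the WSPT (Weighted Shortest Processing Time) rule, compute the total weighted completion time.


Compute p/w ratios and sort ascending (WSPT): [(2, 5), (2, 3), (10, 4), (8, 3), (9, 2), (10, 1)]
Compute weighted completion times:
  Job (p=2,w=5): C=2, w*C=5*2=10
  Job (p=2,w=3): C=4, w*C=3*4=12
  Job (p=10,w=4): C=14, w*C=4*14=56
  Job (p=8,w=3): C=22, w*C=3*22=66
  Job (p=9,w=2): C=31, w*C=2*31=62
  Job (p=10,w=1): C=41, w*C=1*41=41
Total weighted completion time = 247

247


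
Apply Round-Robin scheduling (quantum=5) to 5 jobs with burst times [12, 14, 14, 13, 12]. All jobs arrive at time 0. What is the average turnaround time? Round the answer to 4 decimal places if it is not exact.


Time quantum = 5
Execution trace:
  J1 runs 5 units, time = 5
  J2 runs 5 units, time = 10
  J3 runs 5 units, time = 15
  J4 runs 5 units, time = 20
  J5 runs 5 units, time = 25
  J1 runs 5 units, time = 30
  J2 runs 5 units, time = 35
  J3 runs 5 units, time = 40
  J4 runs 5 units, time = 45
  J5 runs 5 units, time = 50
  J1 runs 2 units, time = 52
  J2 runs 4 units, time = 56
  J3 runs 4 units, time = 60
  J4 runs 3 units, time = 63
  J5 runs 2 units, time = 65
Finish times: [52, 56, 60, 63, 65]
Average turnaround = 296/5 = 59.2

59.2


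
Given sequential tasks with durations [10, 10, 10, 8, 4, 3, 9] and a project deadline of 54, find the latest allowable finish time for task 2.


LF(activity 2) = deadline - sum of successor durations
Successors: activities 3 through 7 with durations [10, 8, 4, 3, 9]
Sum of successor durations = 34
LF = 54 - 34 = 20

20


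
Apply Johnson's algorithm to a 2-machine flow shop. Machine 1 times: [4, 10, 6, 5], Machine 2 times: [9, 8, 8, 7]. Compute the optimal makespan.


Apply Johnson's rule:
  Group 1 (a <= b): [(1, 4, 9), (4, 5, 7), (3, 6, 8)]
  Group 2 (a > b): [(2, 10, 8)]
Optimal job order: [1, 4, 3, 2]
Schedule:
  Job 1: M1 done at 4, M2 done at 13
  Job 4: M1 done at 9, M2 done at 20
  Job 3: M1 done at 15, M2 done at 28
  Job 2: M1 done at 25, M2 done at 36
Makespan = 36

36


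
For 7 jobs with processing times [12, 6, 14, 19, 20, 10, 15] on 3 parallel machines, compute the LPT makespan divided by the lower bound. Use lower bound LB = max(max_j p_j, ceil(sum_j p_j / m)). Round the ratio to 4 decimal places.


LPT order: [20, 19, 15, 14, 12, 10, 6]
Machine loads after assignment: [30, 31, 35]
LPT makespan = 35
Lower bound = max(max_job, ceil(total/3)) = max(20, 32) = 32
Ratio = 35 / 32 = 1.0938

1.0938


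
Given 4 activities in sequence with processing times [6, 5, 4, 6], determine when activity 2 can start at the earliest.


Activity 2 starts after activities 1 through 1 complete.
Predecessor durations: [6]
ES = 6 = 6

6


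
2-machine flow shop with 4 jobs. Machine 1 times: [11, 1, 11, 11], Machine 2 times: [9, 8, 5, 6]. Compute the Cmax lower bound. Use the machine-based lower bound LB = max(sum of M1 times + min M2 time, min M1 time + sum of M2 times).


LB1 = sum(M1 times) + min(M2 times) = 34 + 5 = 39
LB2 = min(M1 times) + sum(M2 times) = 1 + 28 = 29
Lower bound = max(LB1, LB2) = max(39, 29) = 39

39


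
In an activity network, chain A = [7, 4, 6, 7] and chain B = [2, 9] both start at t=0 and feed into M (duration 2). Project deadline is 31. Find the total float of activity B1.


Forward pass: ES(B1) = sum of predecessors on chain B = 0
EF = ES + duration = 0 + 2 = 2
Backward pass: LF(M) = deadline = 31; LS(M) = 31 - 2 = 29
LF(B1) = LS(M) - sum(successors on chain B) = 29 - 9 = 20
LS = LF - duration = 20 - 2 = 18
Total float = LS - ES = 18 - 0 = 18

18


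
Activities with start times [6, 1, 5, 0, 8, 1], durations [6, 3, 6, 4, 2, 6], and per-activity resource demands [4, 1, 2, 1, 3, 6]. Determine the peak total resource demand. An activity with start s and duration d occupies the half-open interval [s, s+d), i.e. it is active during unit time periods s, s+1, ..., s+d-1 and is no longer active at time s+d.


Each activity i is active on [start_i, start_i + duration_i).
Compute total resource usage per time slot:
  t=0: active resources = [1], total = 1
  t=1: active resources = [1, 1, 6], total = 8
  t=2: active resources = [1, 1, 6], total = 8
  t=3: active resources = [1, 1, 6], total = 8
  t=4: active resources = [6], total = 6
  t=5: active resources = [2, 6], total = 8
  t=6: active resources = [4, 2, 6], total = 12
  t=7: active resources = [4, 2], total = 6
  t=8: active resources = [4, 2, 3], total = 9
  t=9: active resources = [4, 2, 3], total = 9
  t=10: active resources = [4, 2], total = 6
  t=11: active resources = [4], total = 4
Peak resource demand = 12

12


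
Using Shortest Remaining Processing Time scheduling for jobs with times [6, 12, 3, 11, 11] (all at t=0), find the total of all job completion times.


Since all jobs arrive at t=0, SRPT equals SPT ordering.
SPT order: [3, 6, 11, 11, 12]
Completion times:
  Job 1: p=3, C=3
  Job 2: p=6, C=9
  Job 3: p=11, C=20
  Job 4: p=11, C=31
  Job 5: p=12, C=43
Total completion time = 3 + 9 + 20 + 31 + 43 = 106

106


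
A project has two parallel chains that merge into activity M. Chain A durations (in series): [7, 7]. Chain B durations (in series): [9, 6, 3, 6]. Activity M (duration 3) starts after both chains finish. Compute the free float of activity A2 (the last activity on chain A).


ES(A2) = sum of predecessors on chain A = 7
EF(A2) = ES + duration = 7 + 7 = 14
Successor of A2 is M. ES(M) = max(sum(A), sum(B)) = max(14, 24) = 24
Free float = ES(successor) - EF(current) = 24 - 14 = 10

10


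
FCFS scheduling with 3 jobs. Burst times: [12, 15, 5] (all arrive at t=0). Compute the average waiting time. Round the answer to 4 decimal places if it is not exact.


FCFS order (as given): [12, 15, 5]
Waiting times:
  Job 1: wait = 0
  Job 2: wait = 12
  Job 3: wait = 27
Sum of waiting times = 39
Average waiting time = 39/3 = 13.0

13.0


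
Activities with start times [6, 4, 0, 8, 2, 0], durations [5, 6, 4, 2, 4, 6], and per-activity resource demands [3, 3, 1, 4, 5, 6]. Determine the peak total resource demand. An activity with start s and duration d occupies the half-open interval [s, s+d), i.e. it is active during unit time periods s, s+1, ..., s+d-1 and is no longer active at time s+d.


Each activity i is active on [start_i, start_i + duration_i).
Compute total resource usage per time slot:
  t=0: active resources = [1, 6], total = 7
  t=1: active resources = [1, 6], total = 7
  t=2: active resources = [1, 5, 6], total = 12
  t=3: active resources = [1, 5, 6], total = 12
  t=4: active resources = [3, 5, 6], total = 14
  t=5: active resources = [3, 5, 6], total = 14
  t=6: active resources = [3, 3], total = 6
  t=7: active resources = [3, 3], total = 6
  t=8: active resources = [3, 3, 4], total = 10
  t=9: active resources = [3, 3, 4], total = 10
  t=10: active resources = [3], total = 3
Peak resource demand = 14

14


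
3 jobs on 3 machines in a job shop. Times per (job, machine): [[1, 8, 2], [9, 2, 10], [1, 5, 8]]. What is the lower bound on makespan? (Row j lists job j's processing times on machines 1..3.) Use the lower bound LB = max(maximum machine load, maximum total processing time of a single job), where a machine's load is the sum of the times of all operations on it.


Machine loads:
  Machine 1: 1 + 9 + 1 = 11
  Machine 2: 8 + 2 + 5 = 15
  Machine 3: 2 + 10 + 8 = 20
Max machine load = 20
Job totals:
  Job 1: 11
  Job 2: 21
  Job 3: 14
Max job total = 21
Lower bound = max(20, 21) = 21

21


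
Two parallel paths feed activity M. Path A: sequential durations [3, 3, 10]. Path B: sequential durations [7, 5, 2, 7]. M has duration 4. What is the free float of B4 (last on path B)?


ES(B4) = sum of predecessors on chain B = 14
EF(B4) = ES + duration = 14 + 7 = 21
Successor of B4 is M. ES(M) = max(sum(A), sum(B)) = max(16, 21) = 21
Free float = ES(successor) - EF(current) = 21 - 21 = 0

0


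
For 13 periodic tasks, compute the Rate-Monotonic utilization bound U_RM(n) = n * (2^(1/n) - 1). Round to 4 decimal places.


Compute 2^(1/13) = 1.0547660765
Subtract 1: 1.0547660765 - 1 = 0.0547660765
Multiply by n: 13 * 0.0547660765 = 0.7119589945
Round to 4 dp: 0.7120

0.7120


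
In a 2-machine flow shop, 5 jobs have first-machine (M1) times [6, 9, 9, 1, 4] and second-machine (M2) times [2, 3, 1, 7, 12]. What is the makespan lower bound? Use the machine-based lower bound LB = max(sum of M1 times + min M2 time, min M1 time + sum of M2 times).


LB1 = sum(M1 times) + min(M2 times) = 29 + 1 = 30
LB2 = min(M1 times) + sum(M2 times) = 1 + 25 = 26
Lower bound = max(LB1, LB2) = max(30, 26) = 30

30


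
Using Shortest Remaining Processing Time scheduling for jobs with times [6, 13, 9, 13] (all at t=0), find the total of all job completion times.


Since all jobs arrive at t=0, SRPT equals SPT ordering.
SPT order: [6, 9, 13, 13]
Completion times:
  Job 1: p=6, C=6
  Job 2: p=9, C=15
  Job 3: p=13, C=28
  Job 4: p=13, C=41
Total completion time = 6 + 15 + 28 + 41 = 90

90


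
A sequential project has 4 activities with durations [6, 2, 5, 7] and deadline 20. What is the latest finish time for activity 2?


LF(activity 2) = deadline - sum of successor durations
Successors: activities 3 through 4 with durations [5, 7]
Sum of successor durations = 12
LF = 20 - 12 = 8

8


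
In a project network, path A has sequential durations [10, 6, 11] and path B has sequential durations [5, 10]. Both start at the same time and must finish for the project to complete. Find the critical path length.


Path A total = 10 + 6 + 11 = 27
Path B total = 5 + 10 = 15
Critical path = longest path = max(27, 15) = 27

27


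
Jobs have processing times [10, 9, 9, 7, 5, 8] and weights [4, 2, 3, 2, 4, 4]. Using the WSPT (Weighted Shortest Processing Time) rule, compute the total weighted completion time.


Compute p/w ratios and sort ascending (WSPT): [(5, 4), (8, 4), (10, 4), (9, 3), (7, 2), (9, 2)]
Compute weighted completion times:
  Job (p=5,w=4): C=5, w*C=4*5=20
  Job (p=8,w=4): C=13, w*C=4*13=52
  Job (p=10,w=4): C=23, w*C=4*23=92
  Job (p=9,w=3): C=32, w*C=3*32=96
  Job (p=7,w=2): C=39, w*C=2*39=78
  Job (p=9,w=2): C=48, w*C=2*48=96
Total weighted completion time = 434

434


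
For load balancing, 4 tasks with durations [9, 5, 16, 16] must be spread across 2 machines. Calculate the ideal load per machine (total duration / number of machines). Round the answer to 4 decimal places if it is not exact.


Total processing time = 9 + 5 + 16 + 16 = 46
Number of machines = 2
Ideal balanced load = 46 / 2 = 23.0

23.0


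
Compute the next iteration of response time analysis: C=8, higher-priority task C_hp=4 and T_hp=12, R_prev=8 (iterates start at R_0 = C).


R_next = C + ceil(R_prev / T_hp) * C_hp
ceil(8 / 12) = ceil(0.6667) = 1
Interference = 1 * 4 = 4
R_next = 8 + 4 = 12

12


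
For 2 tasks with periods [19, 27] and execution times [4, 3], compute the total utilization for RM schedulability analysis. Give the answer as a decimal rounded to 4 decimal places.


Compute individual utilizations (exact fractions):
  Task 1: C/T = 4/19 (approx. 0.2105)
  Task 2: C/T = 3/27 = 1/9 (approx. 0.1111)
Total utilization U = 4/19 + 1/9 = 55/171
Rounded to 4 decimal places: U = 0.3216
RM (Liu & Layland) bound for 2 tasks = 0.828427; compare with U = 55/171 (approx. 0.321637)
U <= bound, so schedulable by RM sufficient condition.

0.3216


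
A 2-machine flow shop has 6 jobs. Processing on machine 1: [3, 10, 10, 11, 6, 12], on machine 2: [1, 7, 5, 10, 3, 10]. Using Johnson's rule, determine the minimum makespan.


Apply Johnson's rule:
  Group 1 (a <= b): []
  Group 2 (a > b): [(4, 11, 10), (6, 12, 10), (2, 10, 7), (3, 10, 5), (5, 6, 3), (1, 3, 1)]
Optimal job order: [4, 6, 2, 3, 5, 1]
Schedule:
  Job 4: M1 done at 11, M2 done at 21
  Job 6: M1 done at 23, M2 done at 33
  Job 2: M1 done at 33, M2 done at 40
  Job 3: M1 done at 43, M2 done at 48
  Job 5: M1 done at 49, M2 done at 52
  Job 1: M1 done at 52, M2 done at 53
Makespan = 53

53


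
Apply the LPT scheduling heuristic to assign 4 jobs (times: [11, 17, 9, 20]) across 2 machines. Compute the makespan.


Sort jobs in decreasing order (LPT): [20, 17, 11, 9]
Assign each job to the least loaded machine:
  Machine 1: jobs [20, 9], load = 29
  Machine 2: jobs [17, 11], load = 28
Makespan = max load = 29

29


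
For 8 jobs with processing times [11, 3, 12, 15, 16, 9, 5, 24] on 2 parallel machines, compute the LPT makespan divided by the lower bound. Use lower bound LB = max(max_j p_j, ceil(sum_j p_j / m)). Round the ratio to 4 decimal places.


LPT order: [24, 16, 15, 12, 11, 9, 5, 3]
Machine loads after assignment: [48, 47]
LPT makespan = 48
Lower bound = max(max_job, ceil(total/2)) = max(24, 48) = 48
Ratio = 48 / 48 = 1.0

1.0


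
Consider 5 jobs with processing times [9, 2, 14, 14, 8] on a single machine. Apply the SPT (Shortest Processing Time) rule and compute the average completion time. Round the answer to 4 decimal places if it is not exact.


Sort jobs by processing time (SPT order): [2, 8, 9, 14, 14]
Compute completion times sequentially:
  Job 1: processing = 2, completes at 2
  Job 2: processing = 8, completes at 10
  Job 3: processing = 9, completes at 19
  Job 4: processing = 14, completes at 33
  Job 5: processing = 14, completes at 47
Sum of completion times = 111
Average completion time = 111/5 = 22.2

22.2


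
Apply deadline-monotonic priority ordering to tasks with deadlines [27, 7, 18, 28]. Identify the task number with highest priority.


Sort tasks by relative deadline (ascending):
  Task 2: deadline = 7
  Task 3: deadline = 18
  Task 1: deadline = 27
  Task 4: deadline = 28
Priority order (highest first): [2, 3, 1, 4]
Highest priority task = 2

2


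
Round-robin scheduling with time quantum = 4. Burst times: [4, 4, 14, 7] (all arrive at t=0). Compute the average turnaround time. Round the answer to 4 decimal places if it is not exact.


Time quantum = 4
Execution trace:
  J1 runs 4 units, time = 4
  J2 runs 4 units, time = 8
  J3 runs 4 units, time = 12
  J4 runs 4 units, time = 16
  J3 runs 4 units, time = 20
  J4 runs 3 units, time = 23
  J3 runs 4 units, time = 27
  J3 runs 2 units, time = 29
Finish times: [4, 8, 29, 23]
Average turnaround = 64/4 = 16.0

16.0


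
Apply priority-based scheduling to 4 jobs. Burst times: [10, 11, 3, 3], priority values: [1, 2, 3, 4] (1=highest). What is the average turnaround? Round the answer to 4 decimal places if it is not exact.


Sort by priority (ascending = highest first):
Order: [(1, 10), (2, 11), (3, 3), (4, 3)]
Completion times:
  Priority 1, burst=10, C=10
  Priority 2, burst=11, C=21
  Priority 3, burst=3, C=24
  Priority 4, burst=3, C=27
Average turnaround = 82/4 = 20.5

20.5


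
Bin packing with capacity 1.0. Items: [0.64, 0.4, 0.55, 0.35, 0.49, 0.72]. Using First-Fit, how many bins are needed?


Place items sequentially using First-Fit:
  Item 0.64 -> new Bin 1
  Item 0.4 -> new Bin 2
  Item 0.55 -> Bin 2 (now 0.95)
  Item 0.35 -> Bin 1 (now 0.99)
  Item 0.49 -> new Bin 3
  Item 0.72 -> new Bin 4
Total bins used = 4

4


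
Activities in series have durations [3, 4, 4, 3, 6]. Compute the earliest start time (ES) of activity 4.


Activity 4 starts after activities 1 through 3 complete.
Predecessor durations: [3, 4, 4]
ES = 3 + 4 + 4 = 11

11


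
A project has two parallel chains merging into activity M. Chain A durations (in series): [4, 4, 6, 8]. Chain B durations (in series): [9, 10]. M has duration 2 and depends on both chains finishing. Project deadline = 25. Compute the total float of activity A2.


Forward pass: ES(A2) = sum of predecessors on chain A = 4
EF = ES + duration = 4 + 4 = 8
Backward pass: LF(M) = deadline = 25; LS(M) = 25 - 2 = 23
LF(A2) = LS(M) - sum(successors on chain A) = 23 - 14 = 9
LS = LF - duration = 9 - 4 = 5
Total float = LS - ES = 5 - 4 = 1

1


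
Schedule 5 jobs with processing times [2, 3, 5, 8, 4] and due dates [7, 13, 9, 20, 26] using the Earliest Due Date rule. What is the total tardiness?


Sort by due date (EDD order): [(2, 7), (5, 9), (3, 13), (8, 20), (4, 26)]
Compute completion times and tardiness:
  Job 1: p=2, d=7, C=2, tardiness=max(0,2-7)=0
  Job 2: p=5, d=9, C=7, tardiness=max(0,7-9)=0
  Job 3: p=3, d=13, C=10, tardiness=max(0,10-13)=0
  Job 4: p=8, d=20, C=18, tardiness=max(0,18-20)=0
  Job 5: p=4, d=26, C=22, tardiness=max(0,22-26)=0
Total tardiness = 0

0


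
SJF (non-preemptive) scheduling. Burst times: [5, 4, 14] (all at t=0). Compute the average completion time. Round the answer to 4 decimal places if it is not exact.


SJF order (ascending): [4, 5, 14]
Completion times:
  Job 1: burst=4, C=4
  Job 2: burst=5, C=9
  Job 3: burst=14, C=23
Average completion = 36/3 = 12.0

12.0


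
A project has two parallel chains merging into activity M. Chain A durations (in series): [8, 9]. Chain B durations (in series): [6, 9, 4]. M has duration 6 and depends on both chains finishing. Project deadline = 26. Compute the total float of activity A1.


Forward pass: ES(A1) = sum of predecessors on chain A = 0
EF = ES + duration = 0 + 8 = 8
Backward pass: LF(M) = deadline = 26; LS(M) = 26 - 6 = 20
LF(A1) = LS(M) - sum(successors on chain A) = 20 - 9 = 11
LS = LF - duration = 11 - 8 = 3
Total float = LS - ES = 3 - 0 = 3

3


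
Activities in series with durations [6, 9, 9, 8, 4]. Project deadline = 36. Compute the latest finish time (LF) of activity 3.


LF(activity 3) = deadline - sum of successor durations
Successors: activities 4 through 5 with durations [8, 4]
Sum of successor durations = 12
LF = 36 - 12 = 24

24


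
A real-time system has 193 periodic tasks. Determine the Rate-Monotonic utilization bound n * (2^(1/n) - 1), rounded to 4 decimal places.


Compute 2^(1/193) = 1.0035978931
Subtract 1: 1.0035978931 - 1 = 0.0035978931
Multiply by n: 193 * 0.0035978931 = 0.6943933683
Round to 4 dp: 0.6944

0.6944


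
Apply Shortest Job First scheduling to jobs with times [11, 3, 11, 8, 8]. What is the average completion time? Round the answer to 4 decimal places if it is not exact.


SJF order (ascending): [3, 8, 8, 11, 11]
Completion times:
  Job 1: burst=3, C=3
  Job 2: burst=8, C=11
  Job 3: burst=8, C=19
  Job 4: burst=11, C=30
  Job 5: burst=11, C=41
Average completion = 104/5 = 20.8

20.8


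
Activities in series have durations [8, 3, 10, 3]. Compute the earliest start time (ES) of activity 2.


Activity 2 starts after activities 1 through 1 complete.
Predecessor durations: [8]
ES = 8 = 8

8


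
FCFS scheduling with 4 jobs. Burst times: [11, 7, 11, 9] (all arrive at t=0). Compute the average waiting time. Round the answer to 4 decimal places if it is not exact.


FCFS order (as given): [11, 7, 11, 9]
Waiting times:
  Job 1: wait = 0
  Job 2: wait = 11
  Job 3: wait = 18
  Job 4: wait = 29
Sum of waiting times = 58
Average waiting time = 58/4 = 14.5

14.5


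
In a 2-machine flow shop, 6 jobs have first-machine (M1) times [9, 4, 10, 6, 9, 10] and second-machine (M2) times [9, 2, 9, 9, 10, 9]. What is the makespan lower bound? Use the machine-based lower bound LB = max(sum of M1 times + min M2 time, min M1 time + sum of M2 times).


LB1 = sum(M1 times) + min(M2 times) = 48 + 2 = 50
LB2 = min(M1 times) + sum(M2 times) = 4 + 48 = 52
Lower bound = max(LB1, LB2) = max(50, 52) = 52

52


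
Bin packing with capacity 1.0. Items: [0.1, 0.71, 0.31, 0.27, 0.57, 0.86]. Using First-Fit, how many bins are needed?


Place items sequentially using First-Fit:
  Item 0.1 -> new Bin 1
  Item 0.71 -> Bin 1 (now 0.81)
  Item 0.31 -> new Bin 2
  Item 0.27 -> Bin 2 (now 0.58)
  Item 0.57 -> new Bin 3
  Item 0.86 -> new Bin 4
Total bins used = 4

4


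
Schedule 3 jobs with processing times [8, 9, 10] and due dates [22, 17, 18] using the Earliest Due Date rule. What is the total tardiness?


Sort by due date (EDD order): [(9, 17), (10, 18), (8, 22)]
Compute completion times and tardiness:
  Job 1: p=9, d=17, C=9, tardiness=max(0,9-17)=0
  Job 2: p=10, d=18, C=19, tardiness=max(0,19-18)=1
  Job 3: p=8, d=22, C=27, tardiness=max(0,27-22)=5
Total tardiness = 6

6


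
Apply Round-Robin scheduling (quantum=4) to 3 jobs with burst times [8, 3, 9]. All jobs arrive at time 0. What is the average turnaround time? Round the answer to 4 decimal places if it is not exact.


Time quantum = 4
Execution trace:
  J1 runs 4 units, time = 4
  J2 runs 3 units, time = 7
  J3 runs 4 units, time = 11
  J1 runs 4 units, time = 15
  J3 runs 4 units, time = 19
  J3 runs 1 units, time = 20
Finish times: [15, 7, 20]
Average turnaround = 42/3 = 14.0

14.0


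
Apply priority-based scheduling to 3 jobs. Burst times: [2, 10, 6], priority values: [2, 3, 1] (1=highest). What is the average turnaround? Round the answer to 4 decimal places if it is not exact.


Sort by priority (ascending = highest first):
Order: [(1, 6), (2, 2), (3, 10)]
Completion times:
  Priority 1, burst=6, C=6
  Priority 2, burst=2, C=8
  Priority 3, burst=10, C=18
Average turnaround = 32/3 = 10.6667

10.6667


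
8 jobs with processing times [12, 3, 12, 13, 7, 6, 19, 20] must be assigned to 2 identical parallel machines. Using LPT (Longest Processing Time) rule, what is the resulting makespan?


Sort jobs in decreasing order (LPT): [20, 19, 13, 12, 12, 7, 6, 3]
Assign each job to the least loaded machine:
  Machine 1: jobs [20, 12, 12, 3], load = 47
  Machine 2: jobs [19, 13, 7, 6], load = 45
Makespan = max load = 47

47


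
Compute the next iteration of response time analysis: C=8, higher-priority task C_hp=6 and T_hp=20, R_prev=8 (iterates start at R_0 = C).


R_next = C + ceil(R_prev / T_hp) * C_hp
ceil(8 / 20) = ceil(0.4) = 1
Interference = 1 * 6 = 6
R_next = 8 + 6 = 14

14


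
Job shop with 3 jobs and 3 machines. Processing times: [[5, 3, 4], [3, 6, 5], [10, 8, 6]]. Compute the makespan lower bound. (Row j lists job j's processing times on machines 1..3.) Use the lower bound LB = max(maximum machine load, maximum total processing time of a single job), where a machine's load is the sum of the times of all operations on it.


Machine loads:
  Machine 1: 5 + 3 + 10 = 18
  Machine 2: 3 + 6 + 8 = 17
  Machine 3: 4 + 5 + 6 = 15
Max machine load = 18
Job totals:
  Job 1: 12
  Job 2: 14
  Job 3: 24
Max job total = 24
Lower bound = max(18, 24) = 24

24


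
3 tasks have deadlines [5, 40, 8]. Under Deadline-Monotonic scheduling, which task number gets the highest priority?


Sort tasks by relative deadline (ascending):
  Task 1: deadline = 5
  Task 3: deadline = 8
  Task 2: deadline = 40
Priority order (highest first): [1, 3, 2]
Highest priority task = 1

1


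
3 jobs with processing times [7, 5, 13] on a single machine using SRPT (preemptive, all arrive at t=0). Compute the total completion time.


Since all jobs arrive at t=0, SRPT equals SPT ordering.
SPT order: [5, 7, 13]
Completion times:
  Job 1: p=5, C=5
  Job 2: p=7, C=12
  Job 3: p=13, C=25
Total completion time = 5 + 12 + 25 = 42

42


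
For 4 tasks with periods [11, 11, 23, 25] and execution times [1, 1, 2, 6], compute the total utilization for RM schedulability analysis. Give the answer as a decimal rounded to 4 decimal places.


Compute individual utilizations (exact fractions):
  Task 1: C/T = 1/11 (approx. 0.0909)
  Task 2: C/T = 1/11 (approx. 0.0909)
  Task 3: C/T = 2/23 (approx. 0.087)
  Task 4: C/T = 6/25 (approx. 0.24)
Total utilization U = 1/11 + 1/11 + 2/23 + 6/25 = 3218/6325
Rounded to 4 decimal places: U = 0.5088
RM (Liu & Layland) bound for 4 tasks = 0.756828; compare with U = 3218/6325 (approx. 0.508775)
U <= bound, so schedulable by RM sufficient condition.

0.5088


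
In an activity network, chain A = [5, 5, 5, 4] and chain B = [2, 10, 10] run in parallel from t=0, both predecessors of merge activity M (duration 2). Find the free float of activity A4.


ES(A4) = sum of predecessors on chain A = 15
EF(A4) = ES + duration = 15 + 4 = 19
Successor of A4 is M. ES(M) = max(sum(A), sum(B)) = max(19, 22) = 22
Free float = ES(successor) - EF(current) = 22 - 19 = 3

3


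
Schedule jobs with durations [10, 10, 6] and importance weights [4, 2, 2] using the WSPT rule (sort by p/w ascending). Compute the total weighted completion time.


Compute p/w ratios and sort ascending (WSPT): [(10, 4), (6, 2), (10, 2)]
Compute weighted completion times:
  Job (p=10,w=4): C=10, w*C=4*10=40
  Job (p=6,w=2): C=16, w*C=2*16=32
  Job (p=10,w=2): C=26, w*C=2*26=52
Total weighted completion time = 124

124


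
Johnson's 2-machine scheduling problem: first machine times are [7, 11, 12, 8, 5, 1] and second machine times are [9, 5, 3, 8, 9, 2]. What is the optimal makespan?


Apply Johnson's rule:
  Group 1 (a <= b): [(6, 1, 2), (5, 5, 9), (1, 7, 9), (4, 8, 8)]
  Group 2 (a > b): [(2, 11, 5), (3, 12, 3)]
Optimal job order: [6, 5, 1, 4, 2, 3]
Schedule:
  Job 6: M1 done at 1, M2 done at 3
  Job 5: M1 done at 6, M2 done at 15
  Job 1: M1 done at 13, M2 done at 24
  Job 4: M1 done at 21, M2 done at 32
  Job 2: M1 done at 32, M2 done at 37
  Job 3: M1 done at 44, M2 done at 47
Makespan = 47

47


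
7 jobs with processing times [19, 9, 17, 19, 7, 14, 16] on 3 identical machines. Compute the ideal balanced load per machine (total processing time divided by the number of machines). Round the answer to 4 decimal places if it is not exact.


Total processing time = 19 + 9 + 17 + 19 + 7 + 14 + 16 = 101
Number of machines = 3
Ideal balanced load = 101 / 3 = 33.6667

33.6667


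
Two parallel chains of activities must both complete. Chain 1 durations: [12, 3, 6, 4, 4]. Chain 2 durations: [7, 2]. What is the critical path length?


Path A total = 12 + 3 + 6 + 4 + 4 = 29
Path B total = 7 + 2 = 9
Critical path = longest path = max(29, 9) = 29

29


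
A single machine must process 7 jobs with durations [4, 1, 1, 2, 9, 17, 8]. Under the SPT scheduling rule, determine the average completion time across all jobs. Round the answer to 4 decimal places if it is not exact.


Sort jobs by processing time (SPT order): [1, 1, 2, 4, 8, 9, 17]
Compute completion times sequentially:
  Job 1: processing = 1, completes at 1
  Job 2: processing = 1, completes at 2
  Job 3: processing = 2, completes at 4
  Job 4: processing = 4, completes at 8
  Job 5: processing = 8, completes at 16
  Job 6: processing = 9, completes at 25
  Job 7: processing = 17, completes at 42
Sum of completion times = 98
Average completion time = 98/7 = 14.0

14.0


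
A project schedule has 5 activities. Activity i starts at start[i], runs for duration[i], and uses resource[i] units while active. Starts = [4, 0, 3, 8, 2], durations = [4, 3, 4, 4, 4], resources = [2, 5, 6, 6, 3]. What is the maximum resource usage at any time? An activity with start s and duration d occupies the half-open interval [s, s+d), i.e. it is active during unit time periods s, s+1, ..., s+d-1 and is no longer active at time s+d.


Each activity i is active on [start_i, start_i + duration_i).
Compute total resource usage per time slot:
  t=0: active resources = [5], total = 5
  t=1: active resources = [5], total = 5
  t=2: active resources = [5, 3], total = 8
  t=3: active resources = [6, 3], total = 9
  t=4: active resources = [2, 6, 3], total = 11
  t=5: active resources = [2, 6, 3], total = 11
  t=6: active resources = [2, 6], total = 8
  t=7: active resources = [2], total = 2
  t=8: active resources = [6], total = 6
  t=9: active resources = [6], total = 6
  t=10: active resources = [6], total = 6
  t=11: active resources = [6], total = 6
Peak resource demand = 11

11


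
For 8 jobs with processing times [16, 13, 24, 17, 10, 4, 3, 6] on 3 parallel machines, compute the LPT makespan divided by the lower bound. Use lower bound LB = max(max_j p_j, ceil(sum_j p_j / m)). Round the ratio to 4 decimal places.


LPT order: [24, 17, 16, 13, 10, 6, 4, 3]
Machine loads after assignment: [30, 31, 32]
LPT makespan = 32
Lower bound = max(max_job, ceil(total/3)) = max(24, 31) = 31
Ratio = 32 / 31 = 1.0323

1.0323


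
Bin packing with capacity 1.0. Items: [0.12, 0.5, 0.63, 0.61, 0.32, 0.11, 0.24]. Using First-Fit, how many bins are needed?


Place items sequentially using First-Fit:
  Item 0.12 -> new Bin 1
  Item 0.5 -> Bin 1 (now 0.62)
  Item 0.63 -> new Bin 2
  Item 0.61 -> new Bin 3
  Item 0.32 -> Bin 1 (now 0.94)
  Item 0.11 -> Bin 2 (now 0.74)
  Item 0.24 -> Bin 2 (now 0.98)
Total bins used = 3

3
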